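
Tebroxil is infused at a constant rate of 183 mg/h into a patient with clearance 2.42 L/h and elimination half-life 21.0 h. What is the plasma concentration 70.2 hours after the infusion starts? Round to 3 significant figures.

68.2 mg/L

Css = rate / CL = 183 / 2.42 = 75.62 mg/L
k = ln 2 / 21.0 = 0.03301 h⁻¹
C(t) = Css (1 − e^(−kt)) = 75.62 × (1 − e^(−2.317)) = 75.62 × 0.9014 ≈ 68.2 mg/L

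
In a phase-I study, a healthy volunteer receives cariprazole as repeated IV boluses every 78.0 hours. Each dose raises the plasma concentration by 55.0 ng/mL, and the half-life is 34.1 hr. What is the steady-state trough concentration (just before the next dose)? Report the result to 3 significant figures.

k = ln 2 / 34.1 = 0.02033 hr⁻¹
Fraction remaining after one interval: e^(−kτ) = e^(−0.02033 × 78.0) = 0.2048
R = 1 / (1 − 0.2048) = 1.258
Css,max = 55.0 × 1.258 = 69.17 ng/mL
Css,min = Css,max × e^(−kτ) = 69.17 × 0.2048 ≈ 14.2 ng/mL

14.2 ng/mL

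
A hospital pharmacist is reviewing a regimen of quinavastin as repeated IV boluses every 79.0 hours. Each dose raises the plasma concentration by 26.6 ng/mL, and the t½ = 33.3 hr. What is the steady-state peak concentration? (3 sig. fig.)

k = ln 2 / 33.3 = 0.02082 hr⁻¹
Fraction remaining after one interval: e^(−kτ) = e^(−0.02082 × 79.0) = 0.1931
R = 1 / (1 − 0.1931) = 1.239
Css,max = 26.6 × 1.239 ≈ 33.0 ng/mL

33.0 ng/mL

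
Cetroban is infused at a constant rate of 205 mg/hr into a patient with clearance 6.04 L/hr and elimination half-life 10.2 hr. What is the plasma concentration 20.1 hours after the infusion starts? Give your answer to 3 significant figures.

Css = rate / CL = 205 / 6.04 = 33.94 mg/L
k = ln 2 / 10.2 = 0.06796 hr⁻¹
C(t) = Css (1 − e^(−kt)) = 33.94 × (1 − e^(−1.366)) = 33.94 × 0.7449 ≈ 25.3 mg/L

25.3 mg/L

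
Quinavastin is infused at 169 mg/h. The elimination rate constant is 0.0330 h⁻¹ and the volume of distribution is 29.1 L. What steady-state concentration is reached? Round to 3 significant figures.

176 µg/mL

CL = k · V = 0.0330 × 29.1 = 0.9603 L/h
Css = rate / CL = 169 / 0.9603 ≈ 176 µg/mL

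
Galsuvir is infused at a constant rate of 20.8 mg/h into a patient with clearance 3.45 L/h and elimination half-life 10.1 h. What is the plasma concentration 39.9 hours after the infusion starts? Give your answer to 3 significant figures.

Css = rate / CL = 20.8 / 3.45 = 6.029 mg/L
k = ln 2 / 10.1 = 0.06863 h⁻¹
C(t) = Css (1 − e^(−kt)) = 6.029 × (1 − e^(−2.738)) = 6.029 × 0.9353 ≈ 5.64 mg/L

5.64 mg/L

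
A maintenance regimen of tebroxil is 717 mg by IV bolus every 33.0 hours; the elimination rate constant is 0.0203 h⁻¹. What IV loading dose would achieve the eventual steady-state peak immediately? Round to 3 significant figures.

Accumulation ratio R = 1 / (1 − e^(−kτ)) = 1 / (1 − e^(−0.02030×33.0)) = 1 / (1 − 0.5118) = 2.048
Loading dose = maintenance dose × R = 717 × 2.048 ≈ 1470 mg

1470 mg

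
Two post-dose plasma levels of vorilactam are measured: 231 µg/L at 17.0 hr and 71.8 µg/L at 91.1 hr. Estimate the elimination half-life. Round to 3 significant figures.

44.0 hours

k = ln(C₁/C₂) / (t₂ − t₁) = ln(231/71.8) / (91.1 − 17.0)
  = 1.169 / 74.10 = 0.01577 hr⁻¹
t½ = ln 2 / k = ln 2 / 0.01577 ≈ 44.0 hours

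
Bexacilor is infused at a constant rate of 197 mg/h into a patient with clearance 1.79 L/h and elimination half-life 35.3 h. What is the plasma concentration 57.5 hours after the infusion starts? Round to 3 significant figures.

Css = rate / CL = 197 / 1.79 = 110.1 µg/mL
k = ln 2 / 35.3 = 0.01964 h⁻¹
C(t) = Css (1 − e^(−kt)) = 110.1 × (1 − e^(−1.129)) = 110.1 × 0.6767 ≈ 74.5 µg/mL

74.5 µg/mL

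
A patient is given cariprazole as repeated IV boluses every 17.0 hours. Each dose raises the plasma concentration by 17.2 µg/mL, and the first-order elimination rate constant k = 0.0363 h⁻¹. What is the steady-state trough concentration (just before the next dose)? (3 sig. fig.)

20.2 µg/mL

Fraction remaining after one interval: e^(−kτ) = e^(−0.03630 × 17.0) = 0.5395
R = 1 / (1 − 0.5395) = 2.172
Css,max = 17.2 × 2.172 = 37.35 µg/mL
Css,min = Css,max × e^(−kτ) = 37.35 × 0.5395 ≈ 20.2 µg/mL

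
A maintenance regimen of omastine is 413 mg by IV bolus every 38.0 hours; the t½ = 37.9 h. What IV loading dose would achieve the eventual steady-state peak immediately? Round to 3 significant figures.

k = ln 2 / 37.9 = 0.01829 h⁻¹
Accumulation ratio R = 1 / (1 − e^(−kτ)) = 1 / (1 − e^(−0.01829×38.0)) = 1 / (1 − 0.4991) = 1.996
Loading dose = maintenance dose × R = 413 × 1.996 ≈ 824 mg

824 mg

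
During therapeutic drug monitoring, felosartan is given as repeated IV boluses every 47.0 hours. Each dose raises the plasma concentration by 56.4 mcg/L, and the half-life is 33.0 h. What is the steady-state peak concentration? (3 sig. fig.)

k = ln 2 / 33.0 = 0.02100 h⁻¹
Fraction remaining after one interval: e^(−kτ) = e^(−0.02100 × 47.0) = 0.3726
R = 1 / (1 − 0.3726) = 1.594
Css,max = 56.4 × 1.594 ≈ 89.9 mcg/L

89.9 mcg/L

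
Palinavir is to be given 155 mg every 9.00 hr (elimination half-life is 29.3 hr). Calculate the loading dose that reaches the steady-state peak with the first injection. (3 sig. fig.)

k = ln 2 / 29.3 = 0.02366 hr⁻¹
Accumulation ratio R = 1 / (1 − e^(−kτ)) = 1 / (1 − e^(−0.02366×9.00)) = 1 / (1 − 0.8082) = 5.215
Loading dose = maintenance dose × R = 155 × 5.215 ≈ 808 mg

808 mg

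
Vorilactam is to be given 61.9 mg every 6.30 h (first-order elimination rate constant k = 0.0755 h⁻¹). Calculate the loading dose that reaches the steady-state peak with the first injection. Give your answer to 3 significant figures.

164 mg

Accumulation ratio R = 1 / (1 − e^(−kτ)) = 1 / (1 − e^(−0.07550×6.30)) = 1 / (1 − 0.6215) = 2.642
Loading dose = maintenance dose × R = 61.9 × 2.642 ≈ 164 mg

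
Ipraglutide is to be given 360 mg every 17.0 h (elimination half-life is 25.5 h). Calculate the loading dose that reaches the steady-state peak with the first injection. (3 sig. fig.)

k = ln 2 / 25.5 = 0.02718 h⁻¹
Accumulation ratio R = 1 / (1 − e^(−kτ)) = 1 / (1 − e^(−0.02718×17.0)) = 1 / (1 − 0.6300) = 2.702
Loading dose = maintenance dose × R = 360 × 2.702 ≈ 973 mg

973 mg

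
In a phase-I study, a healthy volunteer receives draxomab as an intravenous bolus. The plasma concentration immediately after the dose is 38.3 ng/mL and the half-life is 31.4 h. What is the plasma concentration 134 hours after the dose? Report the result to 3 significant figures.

1.99 ng/mL

k = ln 2 / 31.4 = 0.02207 h⁻¹
C(t) = C₀ e^(−kt) = 38.3 × e^(−0.02207 × 134) = 38.3 × e^(−2.958) = 38.3 × 0.05192 ≈ 1.99 ng/mL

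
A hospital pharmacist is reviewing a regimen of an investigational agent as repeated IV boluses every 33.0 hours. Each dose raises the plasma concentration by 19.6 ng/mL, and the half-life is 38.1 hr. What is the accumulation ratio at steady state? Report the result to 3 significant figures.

k = ln 2 / 38.1 = 0.01819 hr⁻¹
Fraction remaining after one interval: e^(−kτ) = e^(−0.01819 × 33.0) = 0.5486
R = 1 / (1 − 0.5486) = 1 / 0.4514 ≈ 2.22

2.22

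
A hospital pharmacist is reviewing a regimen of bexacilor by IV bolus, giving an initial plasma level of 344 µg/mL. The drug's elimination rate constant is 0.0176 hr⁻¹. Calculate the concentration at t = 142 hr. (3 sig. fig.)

28.3 µg/mL

C(t) = C₀ e^(−kt) = 344 × e^(−0.01760 × 142) = 344 × e^(−2.499) = 344 × 0.08215 ≈ 28.3 µg/mL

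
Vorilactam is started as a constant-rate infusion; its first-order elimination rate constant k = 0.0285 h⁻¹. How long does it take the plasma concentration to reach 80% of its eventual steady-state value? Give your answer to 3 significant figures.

56.5 hours

f = 1 − e^(−kt)  ⇒  t = −ln(1 − f) / k
t = −ln(1 − 0.8) / 0.02850 = 1.609 / 0.02850 ≈ 56.5 hours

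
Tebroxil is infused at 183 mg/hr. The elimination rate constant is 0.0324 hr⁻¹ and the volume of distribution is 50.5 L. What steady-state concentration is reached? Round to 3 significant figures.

CL = k · V = 0.0324 × 50.5 = 1.636 L/hr
Css = rate / CL = 183 / 1.636 ≈ 112 µg/mL

112 µg/mL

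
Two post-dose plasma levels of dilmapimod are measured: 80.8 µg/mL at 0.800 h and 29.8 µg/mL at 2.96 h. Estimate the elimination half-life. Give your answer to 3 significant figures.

1.50 hours

k = ln(C₁/C₂) / (t₂ − t₁) = ln(80.8/29.8) / (2.96 − 0.800)
  = 0.9975 / 2.160 = 0.4618 h⁻¹
t½ = ln 2 / k = ln 2 / 0.4618 ≈ 1.50 hours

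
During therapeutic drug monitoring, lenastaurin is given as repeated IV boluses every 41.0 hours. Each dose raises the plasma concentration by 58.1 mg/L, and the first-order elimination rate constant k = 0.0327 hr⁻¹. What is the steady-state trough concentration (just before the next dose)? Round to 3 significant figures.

20.6 mg/L

Fraction remaining after one interval: e^(−kτ) = e^(−0.03270 × 41.0) = 0.2617
R = 1 / (1 − 0.2617) = 1.354
Css,max = 58.1 × 1.354 = 78.69 mg/L
Css,min = Css,max × e^(−kτ) = 78.69 × 0.2617 ≈ 20.6 mg/L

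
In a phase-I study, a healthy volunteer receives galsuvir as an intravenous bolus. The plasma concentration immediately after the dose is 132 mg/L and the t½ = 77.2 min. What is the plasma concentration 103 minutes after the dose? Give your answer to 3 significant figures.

k = ln 2 / 77.2 = 0.008979 min⁻¹
C(t) = C₀ e^(−kt) = 132 × e^(−0.008979 × 103) = 132 × e^(−0.9248) = 132 × 0.3966 ≈ 52.4 mg/L

52.4 mg/L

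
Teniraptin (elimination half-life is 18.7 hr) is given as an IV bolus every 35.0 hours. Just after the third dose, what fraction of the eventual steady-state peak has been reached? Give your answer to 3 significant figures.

0.980

k = ln 2 / 18.7 = 0.03707 hr⁻¹
f_n = 1 − e^(−nkτ) = 1 − e^(−3 × 0.03707 × 35.0) = 1 − e^(−3.892) = 1 − 0.02040 ≈ 0.980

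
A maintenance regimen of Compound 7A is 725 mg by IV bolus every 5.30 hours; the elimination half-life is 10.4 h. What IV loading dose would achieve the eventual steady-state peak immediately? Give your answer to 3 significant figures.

2440 mg

k = ln 2 / 10.4 = 0.06665 h⁻¹
Accumulation ratio R = 1 / (1 − e^(−kτ)) = 1 / (1 − e^(−0.06665×5.30)) = 1 / (1 − 0.7024) = 3.360
Loading dose = maintenance dose × R = 725 × 3.360 ≈ 2440 mg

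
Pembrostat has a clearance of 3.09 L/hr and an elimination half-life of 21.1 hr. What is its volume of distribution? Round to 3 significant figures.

94.1 L

k = ln 2 / t½ = ln 2 / 21.1 = 0.03285 hr⁻¹
V = CL / k = 3.09 / 0.03285 ≈ 94.1 L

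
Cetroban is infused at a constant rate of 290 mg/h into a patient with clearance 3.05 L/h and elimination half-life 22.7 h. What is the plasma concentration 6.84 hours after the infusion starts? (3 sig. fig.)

17.9 µg/mL

Css = rate / CL = 290 / 3.05 = 95.08 µg/mL
k = ln 2 / 22.7 = 0.03054 h⁻¹
C(t) = Css (1 − e^(−kt)) = 95.08 × (1 − e^(−0.2089)) = 95.08 × 0.1885 ≈ 17.9 µg/mL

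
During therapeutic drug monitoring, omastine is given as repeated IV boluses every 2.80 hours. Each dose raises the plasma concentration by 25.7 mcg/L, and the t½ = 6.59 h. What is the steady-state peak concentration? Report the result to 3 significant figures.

k = ln 2 / 6.59 = 0.1052 h⁻¹
Fraction remaining after one interval: e^(−kτ) = e^(−0.1052 × 2.80) = 0.7449
R = 1 / (1 − 0.7449) = 3.920
Css,max = 25.7 × 3.920 ≈ 101 mcg/L

101 mcg/L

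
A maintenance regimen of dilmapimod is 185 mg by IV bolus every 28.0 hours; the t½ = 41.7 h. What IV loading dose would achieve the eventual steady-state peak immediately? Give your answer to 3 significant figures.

k = ln 2 / 41.7 = 0.01662 h⁻¹
Accumulation ratio R = 1 / (1 − e^(−kτ)) = 1 / (1 − e^(−0.01662×28.0)) = 1 / (1 − 0.6279) = 2.687
Loading dose = maintenance dose × R = 185 × 2.687 ≈ 497 mg

497 mg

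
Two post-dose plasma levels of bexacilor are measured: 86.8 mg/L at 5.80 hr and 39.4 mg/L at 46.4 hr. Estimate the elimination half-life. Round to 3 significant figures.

35.6 hours

k = ln(C₁/C₂) / (t₂ − t₁) = ln(86.8/39.4) / (46.4 − 5.80)
  = 0.7898 / 40.60 = 0.01945 hr⁻¹
t½ = ln 2 / k = ln 2 / 0.01945 ≈ 35.6 hours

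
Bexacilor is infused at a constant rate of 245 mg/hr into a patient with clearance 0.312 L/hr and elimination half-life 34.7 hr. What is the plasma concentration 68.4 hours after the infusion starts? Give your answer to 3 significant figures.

585 mg/L

Css = rate / CL = 245 / 0.312 = 785.3 mg/L
k = ln 2 / 34.7 = 0.01998 hr⁻¹
C(t) = Css (1 − e^(−kt)) = 785.3 × (1 − e^(−1.366)) = 785.3 × 0.7450 ≈ 585 mg/L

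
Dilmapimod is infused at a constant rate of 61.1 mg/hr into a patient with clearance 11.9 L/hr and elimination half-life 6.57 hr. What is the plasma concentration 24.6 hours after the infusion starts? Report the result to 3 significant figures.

Css = rate / CL = 61.1 / 11.9 = 5.134 µg/mL
k = ln 2 / 6.57 = 0.1055 hr⁻¹
C(t) = Css (1 − e^(−kt)) = 5.134 × (1 − e^(−2.595)) = 5.134 × 0.9254 ≈ 4.75 µg/mL

4.75 µg/mL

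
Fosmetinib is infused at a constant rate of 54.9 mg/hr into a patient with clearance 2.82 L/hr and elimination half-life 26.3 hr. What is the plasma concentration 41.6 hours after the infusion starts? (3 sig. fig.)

Css = rate / CL = 54.9 / 2.82 = 19.47 mg/L
k = ln 2 / 26.3 = 0.02636 hr⁻¹
C(t) = Css (1 − e^(−kt)) = 19.47 × (1 − e^(−1.096)) = 19.47 × 0.6659 ≈ 13.0 mg/L

13.0 mg/L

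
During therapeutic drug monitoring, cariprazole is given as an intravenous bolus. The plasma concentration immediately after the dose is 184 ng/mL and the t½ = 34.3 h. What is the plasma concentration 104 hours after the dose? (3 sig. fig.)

k = ln 2 / 34.3 = 0.02021 h⁻¹
104 h is 3.032 half-lives, so C = 184 × (1/2)^3.032 = 184 × 0.1223 ≈ 22.5 ng/mL

22.5 ng/mL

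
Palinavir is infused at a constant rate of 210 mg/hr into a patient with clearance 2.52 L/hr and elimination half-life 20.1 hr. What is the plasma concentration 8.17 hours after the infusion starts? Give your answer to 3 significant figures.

20.5 µg/mL

Css = rate / CL = 210 / 2.52 = 83.33 µg/mL
k = ln 2 / 20.1 = 0.03448 hr⁻¹
C(t) = Css (1 − e^(−kt)) = 83.33 × (1 − e^(−0.2817)) = 83.33 × 0.2455 ≈ 20.5 µg/mL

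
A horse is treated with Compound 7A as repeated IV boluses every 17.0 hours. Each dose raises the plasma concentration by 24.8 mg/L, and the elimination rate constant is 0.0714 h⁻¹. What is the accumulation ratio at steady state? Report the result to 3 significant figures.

1.42

Fraction remaining after one interval: e^(−kτ) = e^(−0.07140 × 17.0) = 0.2971
R = 1 / (1 − 0.2971) = 1 / 0.7029 ≈ 1.42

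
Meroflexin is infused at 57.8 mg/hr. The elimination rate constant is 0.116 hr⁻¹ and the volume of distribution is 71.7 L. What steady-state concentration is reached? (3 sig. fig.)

CL = k · V = 0.116 × 71.7 = 8.317 L/hr
Css = rate / CL = 57.8 / 8.317 ≈ 6.95 mg/L

6.95 mg/L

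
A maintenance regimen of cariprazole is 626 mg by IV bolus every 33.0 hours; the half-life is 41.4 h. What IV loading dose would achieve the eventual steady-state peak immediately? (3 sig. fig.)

1470 mg

k = ln 2 / 41.4 = 0.01674 h⁻¹
Accumulation ratio R = 1 / (1 − e^(−kτ)) = 1 / (1 − e^(−0.01674×33.0)) = 1 / (1 − 0.5755) = 2.356
Loading dose = maintenance dose × R = 626 × 2.356 ≈ 1470 mg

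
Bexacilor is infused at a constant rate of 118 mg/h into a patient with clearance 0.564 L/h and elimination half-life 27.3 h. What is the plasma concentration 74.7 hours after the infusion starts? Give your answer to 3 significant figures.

Css = rate / CL = 118 / 0.564 = 209.2 µg/mL
k = ln 2 / 27.3 = 0.02539 h⁻¹
C(t) = Css (1 − e^(−kt)) = 209.2 × (1 − e^(−1.897)) = 209.2 × 0.8499 ≈ 178 µg/mL

178 µg/mL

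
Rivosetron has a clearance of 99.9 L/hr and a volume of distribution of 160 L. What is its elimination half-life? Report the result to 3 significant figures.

k = CL / V = 99.9 / 160 = 0.6244 hr⁻¹
t½ = ln 2 / k = ln 2 / 0.6244 ≈ 1.11 hours

1.11 hours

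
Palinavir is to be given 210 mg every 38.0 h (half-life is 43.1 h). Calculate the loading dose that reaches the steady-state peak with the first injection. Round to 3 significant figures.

k = ln 2 / 43.1 = 0.01608 h⁻¹
Accumulation ratio R = 1 / (1 − e^(−kτ)) = 1 / (1 − e^(−0.01608×38.0)) = 1 / (1 − 0.5427) = 2.187
Loading dose = maintenance dose × R = 210 × 2.187 ≈ 459 mg

459 mg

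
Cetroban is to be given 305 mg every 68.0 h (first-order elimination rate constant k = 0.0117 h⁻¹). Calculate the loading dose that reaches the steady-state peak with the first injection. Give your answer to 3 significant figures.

Accumulation ratio R = 1 / (1 − e^(−kτ)) = 1 / (1 − e^(−0.01170×68.0)) = 1 / (1 − 0.4513) = 1.823
Loading dose = maintenance dose × R = 305 × 1.823 ≈ 556 mg

556 mg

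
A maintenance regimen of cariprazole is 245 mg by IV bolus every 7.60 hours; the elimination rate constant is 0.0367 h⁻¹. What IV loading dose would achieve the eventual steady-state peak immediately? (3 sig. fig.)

Accumulation ratio R = 1 / (1 − e^(−kτ)) = 1 / (1 − e^(−0.03670×7.60)) = 1 / (1 − 0.7566) = 4.108
Loading dose = maintenance dose × R = 245 × 4.108 ≈ 1010 mg

1010 mg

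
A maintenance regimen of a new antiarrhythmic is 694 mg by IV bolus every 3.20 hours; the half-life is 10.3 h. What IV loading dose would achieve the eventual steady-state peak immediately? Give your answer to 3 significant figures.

k = ln 2 / 10.3 = 0.06730 h⁻¹
Accumulation ratio R = 1 / (1 − e^(−kτ)) = 1 / (1 − e^(−0.06730×3.20)) = 1 / (1 − 0.8063) = 5.162
Loading dose = maintenance dose × R = 694 × 5.162 ≈ 3580 mg

3580 mg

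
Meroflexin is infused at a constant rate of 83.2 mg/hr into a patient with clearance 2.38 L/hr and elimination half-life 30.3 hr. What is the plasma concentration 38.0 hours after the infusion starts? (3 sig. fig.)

20.3 µg/mL

Css = rate / CL = 83.2 / 2.38 = 34.96 µg/mL
k = ln 2 / 30.3 = 0.02288 hr⁻¹
C(t) = Css (1 − e^(−kt)) = 34.96 × (1 − e^(−0.8693)) = 34.96 × 0.5808 ≈ 20.3 µg/mL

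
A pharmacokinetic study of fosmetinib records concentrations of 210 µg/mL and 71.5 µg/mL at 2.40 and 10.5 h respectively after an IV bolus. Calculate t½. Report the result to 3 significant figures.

5.21 hours

k = ln(C₁/C₂) / (t₂ − t₁) = ln(210/71.5) / (10.5 − 2.40)
  = 1.077 / 8.100 = 0.1330 h⁻¹
t½ = ln 2 / k = ln 2 / 0.1330 ≈ 5.21 hours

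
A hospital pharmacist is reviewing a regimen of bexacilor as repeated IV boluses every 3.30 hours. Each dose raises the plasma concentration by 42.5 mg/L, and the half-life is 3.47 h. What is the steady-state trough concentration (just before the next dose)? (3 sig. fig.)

k = ln 2 / 3.47 = 0.1998 h⁻¹
Fraction remaining after one interval: e^(−kτ) = e^(−0.1998 × 3.30) = 0.5173
R = 1 / (1 − 0.5173) = 2.072
Css,max = 42.5 × 2.072 = 88.04 mg/L
Css,min = Css,max × e^(−kτ) = 88.04 × 0.5173 ≈ 45.5 mg/L

45.5 mg/L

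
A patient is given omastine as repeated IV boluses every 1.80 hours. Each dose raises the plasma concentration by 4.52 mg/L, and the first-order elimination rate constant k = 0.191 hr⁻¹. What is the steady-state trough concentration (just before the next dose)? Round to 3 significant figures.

Fraction remaining after one interval: e^(−kτ) = e^(−0.1910 × 1.80) = 0.7091
R = 1 / (1 − 0.7091) = 3.437
Css,max = 4.52 × 3.437 = 15.54 mg/L
Css,min = Css,max × e^(−kτ) = 15.54 × 0.7091 ≈ 11.0 mg/L

11.0 mg/L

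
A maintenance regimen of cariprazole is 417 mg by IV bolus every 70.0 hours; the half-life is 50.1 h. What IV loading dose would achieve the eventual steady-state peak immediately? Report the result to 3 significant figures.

k = ln 2 / 50.1 = 0.01384 h⁻¹
Accumulation ratio R = 1 / (1 − e^(−kτ)) = 1 / (1 − e^(−0.01384×70.0)) = 1 / (1 − 0.3797) = 1.612
Loading dose = maintenance dose × R = 417 × 1.612 ≈ 672 mg

672 mg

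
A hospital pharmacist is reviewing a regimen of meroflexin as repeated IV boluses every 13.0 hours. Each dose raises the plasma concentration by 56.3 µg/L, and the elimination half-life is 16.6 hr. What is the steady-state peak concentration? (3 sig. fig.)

134 µg/L

k = ln 2 / 16.6 = 0.04176 hr⁻¹
Fraction remaining after one interval: e^(−kτ) = e^(−0.04176 × 13.0) = 0.5811
R = 1 / (1 − 0.5811) = 2.387
Css,max = 56.3 × 2.387 ≈ 134 µg/L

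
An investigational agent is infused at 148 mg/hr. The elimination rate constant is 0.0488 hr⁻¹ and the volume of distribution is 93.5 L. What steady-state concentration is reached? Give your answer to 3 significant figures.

32.4 mg/L

CL = k · V = 0.0488 × 93.5 = 4.563 L/hr
Css = rate / CL = 148 / 4.563 ≈ 32.4 mg/L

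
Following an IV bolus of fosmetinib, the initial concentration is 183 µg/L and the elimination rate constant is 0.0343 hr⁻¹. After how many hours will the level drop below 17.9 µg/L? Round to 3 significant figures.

C(t) = C₀ e^(−kt)  ⇒  t = ln(C₀/C) / k
t = ln(183/17.9) / 0.03430 = 2.325 / 0.03430 ≈ 67.8 hours

67.8 hours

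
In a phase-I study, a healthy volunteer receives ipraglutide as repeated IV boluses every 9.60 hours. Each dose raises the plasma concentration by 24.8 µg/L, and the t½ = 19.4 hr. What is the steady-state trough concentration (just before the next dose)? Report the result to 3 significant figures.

60.6 µg/L

k = ln 2 / 19.4 = 0.03573 hr⁻¹
Fraction remaining after one interval: e^(−kτ) = e^(−0.03573 × 9.60) = 0.7096
R = 1 / (1 − 0.7096) = 3.444
Css,max = 24.8 × 3.444 = 85.41 µg/L
Css,min = Css,max × e^(−kτ) = 85.41 × 0.7096 ≈ 60.6 µg/L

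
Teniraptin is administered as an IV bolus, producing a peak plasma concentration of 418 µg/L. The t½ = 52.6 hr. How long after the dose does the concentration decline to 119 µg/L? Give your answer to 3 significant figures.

95.3 hours

k = ln 2 / 52.6 = 0.01318 hr⁻¹
C(t) = C₀ e^(−kt)  ⇒  t = ln(C₀/C) / k
t = ln(418/119) / 0.01318 = 1.256 / 0.01318 ≈ 95.3 hours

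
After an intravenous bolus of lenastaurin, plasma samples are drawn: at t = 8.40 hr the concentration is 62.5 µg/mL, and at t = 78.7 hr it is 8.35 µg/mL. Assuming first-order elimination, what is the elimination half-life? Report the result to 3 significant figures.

k = ln(C₁/C₂) / (t₂ − t₁) = ln(62.5/8.35) / (78.7 − 8.40)
  = 2.013 / 70.30 = 0.02863 hr⁻¹
t½ = ln 2 / k = ln 2 / 0.02863 ≈ 24.2 hours

24.2 hours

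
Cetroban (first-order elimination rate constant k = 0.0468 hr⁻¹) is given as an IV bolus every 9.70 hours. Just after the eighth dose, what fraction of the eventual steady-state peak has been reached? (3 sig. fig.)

f_n = 1 − e^(−nkτ) = 1 − e^(−8 × 0.04680 × 9.70) = 1 − e^(−3.632) = 1 − 0.02647 ≈ 0.974

0.974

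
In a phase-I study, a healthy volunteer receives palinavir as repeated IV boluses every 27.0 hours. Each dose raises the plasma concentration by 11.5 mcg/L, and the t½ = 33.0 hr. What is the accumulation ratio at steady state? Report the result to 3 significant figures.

k = ln 2 / 33.0 = 0.02100 hr⁻¹
Fraction remaining after one interval: e^(−kτ) = e^(−0.02100 × 27.0) = 0.5672
R = 1 / (1 − 0.5672) = 1 / 0.4328 ≈ 2.31

2.31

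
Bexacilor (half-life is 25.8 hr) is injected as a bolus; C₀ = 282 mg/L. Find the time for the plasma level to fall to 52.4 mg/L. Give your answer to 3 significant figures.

k = ln 2 / 25.8 = 0.02687 hr⁻¹
C(t) = C₀ e^(−kt)  ⇒  t = ln(C₀/C) / k
t = ln(282/52.4) / 0.02687 = 1.683 / 0.02687 ≈ 62.6 hours

62.6 hours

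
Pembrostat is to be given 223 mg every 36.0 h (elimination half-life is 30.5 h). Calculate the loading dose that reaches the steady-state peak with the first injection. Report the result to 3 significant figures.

399 mg

k = ln 2 / 30.5 = 0.02273 h⁻¹
Accumulation ratio R = 1 / (1 − e^(−kτ)) = 1 / (1 − e^(−0.02273×36.0)) = 1 / (1 − 0.4413) = 1.790
Loading dose = maintenance dose × R = 223 × 1.790 ≈ 399 mg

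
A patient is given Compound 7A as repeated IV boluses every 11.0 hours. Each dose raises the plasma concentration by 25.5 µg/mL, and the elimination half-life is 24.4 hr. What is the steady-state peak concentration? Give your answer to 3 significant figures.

k = ln 2 / 24.4 = 0.02841 hr⁻¹
Fraction remaining after one interval: e^(−kτ) = e^(−0.02841 × 11.0) = 0.7316
R = 1 / (1 − 0.7316) = 3.726
Css,max = 25.5 × 3.726 ≈ 95.0 µg/mL

95.0 µg/mL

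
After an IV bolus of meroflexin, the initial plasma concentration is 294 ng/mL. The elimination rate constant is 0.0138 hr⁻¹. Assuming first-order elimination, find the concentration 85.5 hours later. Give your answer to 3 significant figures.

C(t) = C₀ e^(−kt) = 294 × e^(−0.01380 × 85.5) = 294 × e^(−1.180) = 294 × 0.3073 ≈ 90.3 ng/mL

90.3 ng/mL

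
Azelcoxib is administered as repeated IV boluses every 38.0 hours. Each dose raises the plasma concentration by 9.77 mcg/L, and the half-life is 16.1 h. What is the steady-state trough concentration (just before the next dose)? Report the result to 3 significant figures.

k = ln 2 / 16.1 = 0.04305 h⁻¹
Fraction remaining after one interval: e^(−kτ) = e^(−0.04305 × 38.0) = 0.1948
R = 1 / (1 − 0.1948) = 1.242
Css,max = 9.77 × 1.242 = 12.13 mcg/L
Css,min = Css,max × e^(−kτ) = 12.13 × 0.1948 ≈ 2.36 mcg/L

2.36 mcg/L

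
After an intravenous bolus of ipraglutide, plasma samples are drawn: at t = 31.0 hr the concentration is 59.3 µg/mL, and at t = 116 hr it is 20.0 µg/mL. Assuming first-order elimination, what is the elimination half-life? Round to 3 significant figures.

k = ln(C₁/C₂) / (t₂ − t₁) = ln(59.3/20.0) / (116 − 31.0)
  = 1.087 / 85.00 = 0.01279 hr⁻¹
t½ = ln 2 / k = ln 2 / 0.01279 ≈ 54.2 hours

54.2 hours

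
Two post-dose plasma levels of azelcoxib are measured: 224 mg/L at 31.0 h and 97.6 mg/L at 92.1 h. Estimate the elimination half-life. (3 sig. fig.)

51.0 hours

k = ln(C₁/C₂) / (t₂ − t₁) = ln(224/97.6) / (92.1 − 31.0)
  = 0.8308 / 61.10 = 0.01360 h⁻¹
t½ = ln 2 / k = ln 2 / 0.01360 ≈ 51.0 hours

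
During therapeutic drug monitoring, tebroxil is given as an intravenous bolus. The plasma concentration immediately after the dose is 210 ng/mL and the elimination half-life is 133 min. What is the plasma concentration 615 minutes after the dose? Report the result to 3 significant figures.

8.52 ng/mL

k = ln 2 / 133 = 0.005212 min⁻¹
C(t) = C₀ e^(−kt) = 210 × e^(−0.005212 × 615) = 210 × e^(−3.205) = 210 × 0.04055 ≈ 8.52 ng/mL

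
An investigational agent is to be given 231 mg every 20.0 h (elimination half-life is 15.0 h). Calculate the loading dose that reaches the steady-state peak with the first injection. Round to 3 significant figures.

383 mg

k = ln 2 / 15.0 = 0.04621 h⁻¹
Accumulation ratio R = 1 / (1 − e^(−kτ)) = 1 / (1 − e^(−0.04621×20.0)) = 1 / (1 − 0.3969) = 1.658
Loading dose = maintenance dose × R = 231 × 1.658 ≈ 383 mg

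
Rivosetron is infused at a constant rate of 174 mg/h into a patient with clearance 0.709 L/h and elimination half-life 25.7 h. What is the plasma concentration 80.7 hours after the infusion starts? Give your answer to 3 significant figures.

Css = rate / CL = 174 / 0.709 = 245.4 µg/mL
k = ln 2 / 25.7 = 0.02697 h⁻¹
C(t) = Css (1 − e^(−kt)) = 245.4 × (1 − e^(−2.177)) = 245.4 × 0.8866 ≈ 218 µg/mL

218 µg/mL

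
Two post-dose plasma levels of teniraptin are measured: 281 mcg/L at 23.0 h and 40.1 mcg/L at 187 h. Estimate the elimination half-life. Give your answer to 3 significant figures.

58.4 hours

k = ln(C₁/C₂) / (t₂ − t₁) = ln(281/40.1) / (187 − 23.0)
  = 1.947 / 164.0 = 0.01187 h⁻¹
t½ = ln 2 / k = ln 2 / 0.01187 ≈ 58.4 hours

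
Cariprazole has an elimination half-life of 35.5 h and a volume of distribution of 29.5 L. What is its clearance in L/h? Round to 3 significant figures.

0.576 L/h

k = ln 2 / t½ = ln 2 / 35.5 = 0.01953 h⁻¹
CL = k · V = 0.01953 × 29.5 ≈ 0.576 L/h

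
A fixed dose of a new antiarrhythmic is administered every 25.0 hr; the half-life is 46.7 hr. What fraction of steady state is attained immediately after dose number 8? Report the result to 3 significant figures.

k = ln 2 / 46.7 = 0.01484 hr⁻¹
f_n = 1 − e^(−nkτ) = 1 − e^(−8 × 0.01484 × 25.0) = 1 − e^(−2.969) = 1 − 0.05138 ≈ 0.949

0.949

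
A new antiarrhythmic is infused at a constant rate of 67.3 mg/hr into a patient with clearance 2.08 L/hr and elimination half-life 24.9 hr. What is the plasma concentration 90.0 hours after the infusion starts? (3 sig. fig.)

29.7 mg/L

Css = rate / CL = 67.3 / 2.08 = 32.36 mg/L
k = ln 2 / 24.9 = 0.02784 hr⁻¹
C(t) = Css (1 − e^(−kt)) = 32.36 × (1 − e^(−2.505)) = 32.36 × 0.9184 ≈ 29.7 mg/L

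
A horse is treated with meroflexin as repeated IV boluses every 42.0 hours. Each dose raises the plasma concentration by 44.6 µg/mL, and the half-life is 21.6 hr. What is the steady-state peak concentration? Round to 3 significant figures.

60.3 µg/mL

k = ln 2 / 21.6 = 0.03209 hr⁻¹
Fraction remaining after one interval: e^(−kτ) = e^(−0.03209 × 42.0) = 0.2598
R = 1 / (1 − 0.2598) = 1.351
Css,max = 44.6 × 1.351 ≈ 60.3 µg/mL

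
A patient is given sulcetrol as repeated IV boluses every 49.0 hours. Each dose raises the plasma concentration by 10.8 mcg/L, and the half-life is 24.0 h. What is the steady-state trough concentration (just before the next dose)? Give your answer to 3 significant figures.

3.46 mcg/L

k = ln 2 / 24.0 = 0.02888 h⁻¹
Fraction remaining after one interval: e^(−kτ) = e^(−0.02888 × 49.0) = 0.2429
R = 1 / (1 − 0.2429) = 1.321
Css,max = 10.8 × 1.321 = 14.26 mcg/L
Css,min = Css,max × e^(−kτ) = 14.26 × 0.2429 ≈ 3.46 mcg/L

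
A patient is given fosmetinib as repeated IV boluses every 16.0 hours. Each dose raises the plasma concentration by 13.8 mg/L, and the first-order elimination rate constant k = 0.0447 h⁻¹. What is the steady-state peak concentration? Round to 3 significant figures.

27.0 mg/L

Fraction remaining after one interval: e^(−kτ) = e^(−0.04470 × 16.0) = 0.4891
R = 1 / (1 − 0.4891) = 1.957
Css,max = 13.8 × 1.957 ≈ 27.0 mg/L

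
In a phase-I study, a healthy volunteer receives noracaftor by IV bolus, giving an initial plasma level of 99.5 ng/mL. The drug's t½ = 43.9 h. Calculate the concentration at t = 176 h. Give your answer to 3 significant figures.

k = ln 2 / 43.9 = 0.01579 h⁻¹
176 h is 4.009 half-lives, so C = 99.5 × (1/2)^4.009 = 99.5 × 0.06211 ≈ 6.18 ng/mL

6.18 ng/mL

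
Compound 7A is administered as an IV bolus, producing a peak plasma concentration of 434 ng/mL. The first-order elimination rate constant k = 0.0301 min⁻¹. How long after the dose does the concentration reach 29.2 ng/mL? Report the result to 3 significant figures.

C(t) = C₀ e^(−kt)  ⇒  t = ln(C₀/C) / k
t = ln(434/29.2) / 0.03010 = 2.699 / 0.03010 ≈ 89.7 minutes

89.7 minutes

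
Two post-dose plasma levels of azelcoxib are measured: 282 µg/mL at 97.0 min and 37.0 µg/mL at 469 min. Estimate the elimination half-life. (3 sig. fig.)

k = ln(C₁/C₂) / (t₂ − t₁) = ln(282/37.0) / (469 − 97.0)
  = 2.031 / 372.0 = 0.005460 min⁻¹
t½ = ln 2 / k = ln 2 / 0.005460 ≈ 127 minutes

127 minutes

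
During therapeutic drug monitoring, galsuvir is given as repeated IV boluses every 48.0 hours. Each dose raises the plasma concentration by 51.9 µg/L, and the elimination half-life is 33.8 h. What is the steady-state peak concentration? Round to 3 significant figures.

82.9 µg/L

k = ln 2 / 33.8 = 0.02051 h⁻¹
Fraction remaining after one interval: e^(−kτ) = e^(−0.02051 × 48.0) = 0.3737
R = 1 / (1 − 0.3737) = 1.597
Css,max = 51.9 × 1.597 ≈ 82.9 µg/L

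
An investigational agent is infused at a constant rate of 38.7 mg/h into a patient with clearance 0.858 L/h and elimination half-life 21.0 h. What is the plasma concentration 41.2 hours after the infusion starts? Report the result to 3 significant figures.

Css = rate / CL = 38.7 / 0.858 = 45.10 mg/L
k = ln 2 / 21.0 = 0.03301 h⁻¹
C(t) = Css (1 − e^(−kt)) = 45.10 × (1 − e^(−1.360)) = 45.10 × 0.7433 ≈ 33.5 mg/L

33.5 mg/L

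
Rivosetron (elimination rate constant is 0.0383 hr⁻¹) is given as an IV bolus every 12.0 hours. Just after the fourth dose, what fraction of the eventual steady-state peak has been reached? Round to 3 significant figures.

0.841

f_n = 1 − e^(−nkτ) = 1 − e^(−4 × 0.03830 × 12.0) = 1 − e^(−1.838) = 1 − 0.1591 ≈ 0.841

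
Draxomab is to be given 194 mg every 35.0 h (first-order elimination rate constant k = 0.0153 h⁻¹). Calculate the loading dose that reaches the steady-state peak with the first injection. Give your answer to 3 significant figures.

468 mg

Accumulation ratio R = 1 / (1 − e^(−kτ)) = 1 / (1 − e^(−0.01530×35.0)) = 1 / (1 − 0.5854) = 2.412
Loading dose = maintenance dose × R = 194 × 2.412 ≈ 468 mg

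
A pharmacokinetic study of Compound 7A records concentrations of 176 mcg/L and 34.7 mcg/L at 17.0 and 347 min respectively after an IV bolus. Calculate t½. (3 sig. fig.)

k = ln(C₁/C₂) / (t₂ − t₁) = ln(176/34.7) / (347 − 17.0)
  = 1.624 / 330.0 = 0.004920 min⁻¹
t½ = ln 2 / k = ln 2 / 0.004920 ≈ 141 minutes

141 minutes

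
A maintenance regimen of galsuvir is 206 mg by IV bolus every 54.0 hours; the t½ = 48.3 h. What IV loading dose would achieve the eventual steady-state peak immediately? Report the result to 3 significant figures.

k = ln 2 / 48.3 = 0.01435 h⁻¹
Accumulation ratio R = 1 / (1 − e^(−kτ)) = 1 / (1 − e^(−0.01435×54.0)) = 1 / (1 − 0.4607) = 1.854
Loading dose = maintenance dose × R = 206 × 1.854 ≈ 382 mg

382 mg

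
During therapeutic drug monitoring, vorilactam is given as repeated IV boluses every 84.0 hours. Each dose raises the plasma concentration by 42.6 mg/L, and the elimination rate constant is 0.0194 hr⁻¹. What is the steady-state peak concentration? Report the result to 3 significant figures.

53.0 mg/L

Fraction remaining after one interval: e^(−kτ) = e^(−0.01940 × 84.0) = 0.1960
R = 1 / (1 − 0.1960) = 1.244
Css,max = 42.6 × 1.244 ≈ 53.0 mg/L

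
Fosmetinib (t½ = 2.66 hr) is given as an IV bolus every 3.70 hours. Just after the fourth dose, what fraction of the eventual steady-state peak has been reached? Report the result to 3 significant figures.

k = ln 2 / 2.66 = 0.2606 hr⁻¹
f_n = 1 − e^(−nkτ) = 1 − e^(−4 × 0.2606 × 3.70) = 1 − e^(−3.857) = 1 − 0.02114 ≈ 0.979

0.979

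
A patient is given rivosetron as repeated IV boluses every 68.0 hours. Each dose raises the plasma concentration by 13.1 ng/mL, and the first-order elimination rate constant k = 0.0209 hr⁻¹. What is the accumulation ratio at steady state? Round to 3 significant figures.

1.32

Fraction remaining after one interval: e^(−kτ) = e^(−0.02090 × 68.0) = 0.2414
R = 1 / (1 − 0.2414) = 1 / 0.7586 ≈ 1.32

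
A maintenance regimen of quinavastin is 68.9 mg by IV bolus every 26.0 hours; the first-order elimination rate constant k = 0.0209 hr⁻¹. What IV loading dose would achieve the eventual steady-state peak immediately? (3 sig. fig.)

164 mg

Accumulation ratio R = 1 / (1 − e^(−kτ)) = 1 / (1 − e^(−0.02090×26.0)) = 1 / (1 − 0.5808) = 2.385
Loading dose = maintenance dose × R = 68.9 × 2.385 ≈ 164 mg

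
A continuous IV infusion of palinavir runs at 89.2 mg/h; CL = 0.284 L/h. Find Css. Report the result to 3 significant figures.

314 mg/L

Css = infusion rate / CL = 89.2 / 0.284 ≈ 314 mg/L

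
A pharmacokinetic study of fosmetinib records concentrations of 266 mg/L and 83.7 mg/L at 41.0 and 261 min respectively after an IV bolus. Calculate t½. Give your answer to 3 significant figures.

132 minutes

k = ln(C₁/C₂) / (t₂ − t₁) = ln(266/83.7) / (261 − 41.0)
  = 1.156 / 220.0 = 0.005256 min⁻¹
t½ = ln 2 / k = ln 2 / 0.005256 ≈ 132 minutes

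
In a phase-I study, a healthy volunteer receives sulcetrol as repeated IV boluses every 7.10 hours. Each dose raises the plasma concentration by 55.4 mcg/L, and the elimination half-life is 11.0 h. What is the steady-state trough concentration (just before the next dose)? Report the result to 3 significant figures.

98.2 mcg/L

k = ln 2 / 11.0 = 0.06301 h⁻¹
Fraction remaining after one interval: e^(−kτ) = e^(−0.06301 × 7.10) = 0.6393
R = 1 / (1 − 0.6393) = 2.772
Css,max = 55.4 × 2.772 = 153.6 mcg/L
Css,min = Css,max × e^(−kτ) = 153.6 × 0.6393 ≈ 98.2 mcg/L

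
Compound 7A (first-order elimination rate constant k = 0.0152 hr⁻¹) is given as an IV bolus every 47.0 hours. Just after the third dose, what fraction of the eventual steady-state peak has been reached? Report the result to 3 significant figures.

f_n = 1 − e^(−nkτ) = 1 − e^(−3 × 0.01520 × 47.0) = 1 − e^(−2.143) = 1 − 0.1173 ≈ 0.883

0.883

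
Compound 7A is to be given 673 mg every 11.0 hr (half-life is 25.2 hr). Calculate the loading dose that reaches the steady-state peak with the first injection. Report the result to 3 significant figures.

2580 mg

k = ln 2 / 25.2 = 0.02751 hr⁻¹
Accumulation ratio R = 1 / (1 − e^(−kτ)) = 1 / (1 − e^(−0.02751×11.0)) = 1 / (1 − 0.7389) = 3.830
Loading dose = maintenance dose × R = 673 × 3.830 ≈ 2580 mg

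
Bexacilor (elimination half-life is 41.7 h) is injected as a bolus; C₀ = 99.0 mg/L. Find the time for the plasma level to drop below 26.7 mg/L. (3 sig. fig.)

k = ln 2 / 41.7 = 0.01662 h⁻¹
C(t) = C₀ e^(−kt)  ⇒  t = ln(C₀/C) / k
t = ln(99.0/26.7) / 0.01662 = 1.310 / 0.01662 ≈ 78.8 hours

78.8 hours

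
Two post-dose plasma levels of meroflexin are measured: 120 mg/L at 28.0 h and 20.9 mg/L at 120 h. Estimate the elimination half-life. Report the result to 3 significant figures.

36.5 hours

k = ln(C₁/C₂) / (t₂ − t₁) = ln(120/20.9) / (120 − 28.0)
  = 1.748 / 92.00 = 0.01900 h⁻¹
t½ = ln 2 / k = ln 2 / 0.01900 ≈ 36.5 hours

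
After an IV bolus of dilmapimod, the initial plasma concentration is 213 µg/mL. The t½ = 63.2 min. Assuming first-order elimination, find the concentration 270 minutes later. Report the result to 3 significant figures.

k = ln 2 / 63.2 = 0.01097 min⁻¹
270 min is 4.272 half-lives, so C = 213 × (1/2)^4.272 = 213 × 0.05176 ≈ 11.0 µg/mL

11.0 µg/mL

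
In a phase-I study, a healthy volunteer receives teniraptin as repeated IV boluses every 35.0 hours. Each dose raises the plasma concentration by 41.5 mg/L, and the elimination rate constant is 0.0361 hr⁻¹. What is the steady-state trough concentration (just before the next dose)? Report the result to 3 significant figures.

16.4 mg/L

Fraction remaining after one interval: e^(−kτ) = e^(−0.03610 × 35.0) = 0.2827
R = 1 / (1 − 0.2827) = 1.394
Css,max = 41.5 × 1.394 = 57.85 mg/L
Css,min = Css,max × e^(−kτ) = 57.85 × 0.2827 ≈ 16.4 mg/L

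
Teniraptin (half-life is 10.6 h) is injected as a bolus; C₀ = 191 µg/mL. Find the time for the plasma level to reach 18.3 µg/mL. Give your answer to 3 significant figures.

35.9 hours

k = ln 2 / 10.6 = 0.06539 h⁻¹
C(t) = C₀ e^(−kt)  ⇒  t = ln(C₀/C) / k
t = ln(191/18.3) / 0.06539 = 2.345 / 0.06539 ≈ 35.9 hours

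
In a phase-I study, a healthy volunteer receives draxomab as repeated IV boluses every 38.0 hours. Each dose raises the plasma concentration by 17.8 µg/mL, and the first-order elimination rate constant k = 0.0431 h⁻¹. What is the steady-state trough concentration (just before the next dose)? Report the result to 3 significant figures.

4.30 µg/mL

Fraction remaining after one interval: e^(−kτ) = e^(−0.04310 × 38.0) = 0.1944
R = 1 / (1 − 0.1944) = 1.241
Css,max = 17.8 × 1.241 = 22.10 µg/mL
Css,min = Css,max × e^(−kτ) = 22.10 × 0.1944 ≈ 4.30 µg/mL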